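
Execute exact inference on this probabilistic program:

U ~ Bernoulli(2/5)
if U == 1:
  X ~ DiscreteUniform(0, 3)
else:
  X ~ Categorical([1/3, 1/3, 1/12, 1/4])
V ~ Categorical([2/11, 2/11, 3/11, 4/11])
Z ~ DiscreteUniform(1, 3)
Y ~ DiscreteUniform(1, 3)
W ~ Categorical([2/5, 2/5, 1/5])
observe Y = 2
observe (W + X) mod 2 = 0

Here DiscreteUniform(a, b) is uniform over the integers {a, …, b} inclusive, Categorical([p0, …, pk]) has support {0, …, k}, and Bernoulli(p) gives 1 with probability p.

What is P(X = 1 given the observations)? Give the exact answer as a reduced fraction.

Enumerate traces; 144 have nonzero weight after conditioning:
  (U=0, X=0, V=0, Z=1, Y=2, W=0) weight 4/2475
  (U=0, X=0, V=0, Z=1, Y=2, W=2) weight 2/2475
  (U=0, X=0, V=0, Z=2, Y=2, W=0) weight 4/2475
  (U=0, X=0, V=0, Z=2, Y=2, W=2) weight 2/2475
  (U=0, X=0, V=0, Z=3, Y=2, W=0) weight 4/2475
  (U=0, X=0, V=0, Z=3, Y=2, W=2) weight 2/2475
  (U=0, X=0, V=1, Z=1, Y=2, W=0) weight 4/2475
  (U=0, X=0, V=1, Z=1, Y=2, W=2) weight 2/2475
  (U=0, X=1, V=0, Z=1, Y=2, W=1) weight 4/2475
  (U=0, X=2, V=0, Z=1, Y=2, W=0) weight 1/2475
  … 134 more
Group by X:
  weight(X=0) = 3/50
  weight(X=1) = 1/25
  weight(X=2) = 3/100
  weight(X=3) = 1/30
Total weight = 3/50 + 1/25 + 3/100 + 1/30 = 49/300
P(X=0 | obs) = 3/50 / 49/300 = 18/49
P(X=1 | obs) = 1/25 / 49/300 = 12/49
P(X=2 | obs) = 3/100 / 49/300 = 9/49
P(X=3 | obs) = 1/30 / 49/300 = 10/49

P(X = 1 | obs) = 12/49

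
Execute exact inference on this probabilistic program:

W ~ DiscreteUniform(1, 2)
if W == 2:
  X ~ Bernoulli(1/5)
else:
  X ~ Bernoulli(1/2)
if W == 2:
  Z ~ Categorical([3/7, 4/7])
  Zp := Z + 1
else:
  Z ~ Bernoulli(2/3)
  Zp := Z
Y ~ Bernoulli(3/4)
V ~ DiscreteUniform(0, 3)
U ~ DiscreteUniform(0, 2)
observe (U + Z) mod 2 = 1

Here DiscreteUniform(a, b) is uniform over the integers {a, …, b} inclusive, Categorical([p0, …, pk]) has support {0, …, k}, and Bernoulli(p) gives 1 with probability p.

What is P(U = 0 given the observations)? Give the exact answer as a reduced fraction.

P(U = 0 | obs) = 13/34

Enumerate traces; 96 have nonzero weight after conditioning:
  (W=1, X=0, Z=0, Y=0, V=0, U=1) weight 1/576
  (W=1, X=0, Z=0, Y=0, V=1, U=1) weight 1/576
  (W=1, X=0, Z=0, Y=0, V=2, U=1) weight 1/576
  (W=1, X=0, Z=0, Y=0, V=3, U=1) weight 1/576
  (W=1, X=0, Z=0, Y=1, V=0, U=1) weight 1/192
  (W=1, X=0, Z=0, Y=1, V=1, U=1) weight 1/192
  (W=1, X=0, Z=0, Y=1, V=2, U=1) weight 1/192
  (W=1, X=0, Z=0, Y=1, V=3, U=1) weight 1/192
  (W=1, X=0, Z=1, Y=0, V=0, U=0) weight 1/288
  (W=1, X=0, Z=1, Y=0, V=0, U=2) weight 1/288
  … 86 more
Group by U:
  weight(U=0) = 13/63
  weight(U=1) = 8/63
  weight(U=2) = 13/63
Total weight = 13/63 + 8/63 + 13/63 = 34/63
P(U=0 | obs) = 13/63 / 34/63 = 13/34
P(U=1 | obs) = 8/63 / 34/63 = 4/17
P(U=2 | obs) = 13/63 / 34/63 = 13/34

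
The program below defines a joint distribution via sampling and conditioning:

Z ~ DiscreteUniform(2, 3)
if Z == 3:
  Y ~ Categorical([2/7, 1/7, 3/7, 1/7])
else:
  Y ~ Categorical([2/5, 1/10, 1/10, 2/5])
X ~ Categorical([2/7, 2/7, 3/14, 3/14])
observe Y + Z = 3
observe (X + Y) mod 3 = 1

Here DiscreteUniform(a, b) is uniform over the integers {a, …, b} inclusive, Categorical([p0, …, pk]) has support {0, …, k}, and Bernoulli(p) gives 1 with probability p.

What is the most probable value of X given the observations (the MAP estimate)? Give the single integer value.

Enumerate traces; 3 have nonzero weight after conditioning:
  (Z=2, Y=1, X=0) weight 1/70
  (Z=2, Y=1, X=3) weight 3/280
  (Z=3, Y=0, X=1) weight 2/49
Group by X:
  weight(X=0) = 1/70
  weight(X=1) = 2/49
  weight(X=3) = 3/280
Total weight = 1/70 + 2/49 + 3/280 = 129/1960
P(X=0 | obs) = 1/70 / 129/1960 = 28/129
P(X=1 | obs) = 2/49 / 129/1960 = 80/129
P(X=3 | obs) = 3/280 / 129/1960 = 7/43
argmax = 1

argmax_v P(X = v | obs) = 1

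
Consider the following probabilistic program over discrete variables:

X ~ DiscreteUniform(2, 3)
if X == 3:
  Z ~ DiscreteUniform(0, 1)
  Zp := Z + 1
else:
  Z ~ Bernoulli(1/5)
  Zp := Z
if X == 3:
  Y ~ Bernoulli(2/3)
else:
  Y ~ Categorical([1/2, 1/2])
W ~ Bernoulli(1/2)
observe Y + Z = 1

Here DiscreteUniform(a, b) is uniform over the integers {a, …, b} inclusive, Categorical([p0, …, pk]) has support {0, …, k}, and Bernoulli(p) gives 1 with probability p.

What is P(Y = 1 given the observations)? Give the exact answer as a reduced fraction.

P(Y = 1 | obs) = 11/15

Enumerate traces; 8 have nonzero weight after conditioning:
  (X=2, Z=0, Y=1, W=0) weight 1/10
  (X=2, Z=0, Y=1, W=1) weight 1/10
  (X=2, Z=1, Y=0, W=0) weight 1/40
  (X=2, Z=1, Y=0, W=1) weight 1/40
  (X=3, Z=0, Y=1, W=0) weight 1/12
  (X=3, Z=0, Y=1, W=1) weight 1/12
  (X=3, Z=1, Y=0, W=0) weight 1/24
  (X=3, Z=1, Y=0, W=1) weight 1/24
Group by Y:
  weight(Y=0) = 2/15
  weight(Y=1) = 11/30
Total weight = 2/15 + 11/30 = 1/2
P(Y=0 | obs) = 2/15 / 1/2 = 4/15
P(Y=1 | obs) = 11/30 / 1/2 = 11/15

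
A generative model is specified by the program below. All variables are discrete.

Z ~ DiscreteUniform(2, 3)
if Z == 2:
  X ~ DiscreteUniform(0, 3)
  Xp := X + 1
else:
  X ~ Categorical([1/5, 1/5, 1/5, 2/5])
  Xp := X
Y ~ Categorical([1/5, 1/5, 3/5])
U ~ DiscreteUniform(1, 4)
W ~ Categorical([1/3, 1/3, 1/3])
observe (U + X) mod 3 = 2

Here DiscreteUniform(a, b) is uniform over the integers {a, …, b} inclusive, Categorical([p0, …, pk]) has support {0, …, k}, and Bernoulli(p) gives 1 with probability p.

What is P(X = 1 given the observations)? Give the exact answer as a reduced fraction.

Enumerate traces; 90 have nonzero weight after conditioning:
  (Z=2, X=0, Y=0, U=2, W=0) weight 1/480
  (Z=2, X=0, Y=0, U=2, W=1) weight 1/480
  (Z=2, X=0, Y=0, U=2, W=2) weight 1/480
  (Z=2, X=0, Y=1, U=2, W=0) weight 1/480
  (Z=2, X=0, Y=1, U=2, W=1) weight 1/480
  (Z=2, X=0, Y=1, U=2, W=2) weight 1/480
  (Z=2, X=0, Y=2, U=2, W=0) weight 1/160
  (Z=2, X=0, Y=2, U=2, W=1) weight 1/160
  (Z=2, X=1, Y=0, U=1, W=0) weight 1/480
  (Z=2, X=2, Y=0, U=3, W=0) weight 1/480
  … 80 more
Group by X:
  weight(X=0) = 9/160
  weight(X=1) = 9/80
  weight(X=2) = 9/160
  weight(X=3) = 13/160
Total weight = 9/160 + 9/80 + 9/160 + 13/160 = 49/160
P(X=0 | obs) = 9/160 / 49/160 = 9/49
P(X=1 | obs) = 9/80 / 49/160 = 18/49
P(X=2 | obs) = 9/160 / 49/160 = 9/49
P(X=3 | obs) = 13/160 / 49/160 = 13/49

P(X = 1 | obs) = 18/49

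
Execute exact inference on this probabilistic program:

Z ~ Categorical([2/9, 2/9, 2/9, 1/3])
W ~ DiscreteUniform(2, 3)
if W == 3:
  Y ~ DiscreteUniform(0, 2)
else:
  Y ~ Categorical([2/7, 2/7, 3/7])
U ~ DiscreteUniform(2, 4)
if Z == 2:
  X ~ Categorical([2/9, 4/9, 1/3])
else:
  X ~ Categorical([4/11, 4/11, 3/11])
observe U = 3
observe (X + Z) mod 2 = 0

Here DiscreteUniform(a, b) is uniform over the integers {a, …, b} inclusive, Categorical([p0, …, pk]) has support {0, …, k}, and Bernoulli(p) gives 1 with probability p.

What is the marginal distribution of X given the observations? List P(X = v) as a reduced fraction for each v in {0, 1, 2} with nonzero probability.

Enumerate traces; 36 have nonzero weight after conditioning:
  (Z=0, W=2, Y=0, U=3, X=0) weight 8/2079
  (Z=0, W=2, Y=0, U=3, X=2) weight 2/693
  (Z=0, W=2, Y=1, U=3, X=0) weight 8/2079
  (Z=0, W=2, Y=1, U=3, X=2) weight 2/693
  (Z=0, W=2, Y=2, U=3, X=0) weight 4/693
  (Z=0, W=2, Y=2, U=3, X=2) weight 1/231
  (Z=0, W=3, Y=0, U=3, X=0) weight 4/891
  (Z=0, W=3, Y=0, U=3, X=2) weight 1/297
  (Z=1, W=2, Y=0, U=3, X=1) weight 8/2079
  … 27 more
Group by X:
  weight(X=0) = 116/2673
  weight(X=1) = 20/297
  weight(X=2) = 40/891
Total weight = 116/2673 + 20/297 + 40/891 = 416/2673
P(X=0 | obs) = 116/2673 / 416/2673 = 29/104
P(X=1 | obs) = 20/297 / 416/2673 = 45/104
P(X=2 | obs) = 40/891 / 416/2673 = 15/52

P(X=0) = 29/104, P(X=1) = 45/104, P(X=2) = 15/52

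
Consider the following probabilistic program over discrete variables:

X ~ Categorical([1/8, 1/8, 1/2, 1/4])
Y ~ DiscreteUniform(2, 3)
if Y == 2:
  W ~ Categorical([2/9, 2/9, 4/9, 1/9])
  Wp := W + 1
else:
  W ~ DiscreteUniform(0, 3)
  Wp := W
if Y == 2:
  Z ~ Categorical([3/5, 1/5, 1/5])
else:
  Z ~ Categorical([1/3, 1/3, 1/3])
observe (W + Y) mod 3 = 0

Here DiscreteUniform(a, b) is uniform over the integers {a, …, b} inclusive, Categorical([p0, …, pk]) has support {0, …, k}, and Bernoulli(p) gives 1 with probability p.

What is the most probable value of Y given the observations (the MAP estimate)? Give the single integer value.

argmax_v P(Y = v | obs) = 3

Enumerate traces; 36 have nonzero weight after conditioning:
  (X=0, Y=2, W=1, Z=0) weight 1/120
  (X=0, Y=2, W=1, Z=1) weight 1/360
  (X=0, Y=2, W=1, Z=2) weight 1/360
  (X=0, Y=3, W=0, Z=0) weight 1/192
  (X=0, Y=3, W=0, Z=1) weight 1/192
  (X=0, Y=3, W=0, Z=2) weight 1/192
  (X=0, Y=3, W=3, Z=0) weight 1/192
  (X=0, Y=3, W=3, Z=1) weight 1/192
  … 28 more
Group by Y:
  weight(Y=2) = 1/9
  weight(Y=3) = 1/4
Total weight = 1/9 + 1/4 = 13/36
P(Y=2 | obs) = 1/9 / 13/36 = 4/13
P(Y=3 | obs) = 1/4 / 13/36 = 9/13
argmax = 3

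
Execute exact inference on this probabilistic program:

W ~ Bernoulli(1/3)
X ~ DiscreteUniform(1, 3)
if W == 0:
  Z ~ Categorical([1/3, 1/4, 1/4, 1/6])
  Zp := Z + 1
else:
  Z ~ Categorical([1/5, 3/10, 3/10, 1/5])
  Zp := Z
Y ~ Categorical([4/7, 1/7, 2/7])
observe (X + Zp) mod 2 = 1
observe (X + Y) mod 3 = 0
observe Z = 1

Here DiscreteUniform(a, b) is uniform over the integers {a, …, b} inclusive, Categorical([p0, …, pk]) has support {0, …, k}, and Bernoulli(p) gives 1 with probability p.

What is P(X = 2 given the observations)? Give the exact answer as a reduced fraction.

Enumerate traces; 3 have nonzero weight after conditioning:
  (W=0, X=1, Z=1, Y=2) weight 1/63
  (W=0, X=3, Z=1, Y=0) weight 2/63
  (W=1, X=2, Z=1, Y=1) weight 1/210
Group by X:
  weight(X=1) = 1/63
  weight(X=2) = 1/210
  weight(X=3) = 2/63
Total weight = 1/63 + 1/210 + 2/63 = 11/210
P(X=1 | obs) = 1/63 / 11/210 = 10/33
P(X=2 | obs) = 1/210 / 11/210 = 1/11
P(X=3 | obs) = 2/63 / 11/210 = 20/33

P(X = 2 | obs) = 1/11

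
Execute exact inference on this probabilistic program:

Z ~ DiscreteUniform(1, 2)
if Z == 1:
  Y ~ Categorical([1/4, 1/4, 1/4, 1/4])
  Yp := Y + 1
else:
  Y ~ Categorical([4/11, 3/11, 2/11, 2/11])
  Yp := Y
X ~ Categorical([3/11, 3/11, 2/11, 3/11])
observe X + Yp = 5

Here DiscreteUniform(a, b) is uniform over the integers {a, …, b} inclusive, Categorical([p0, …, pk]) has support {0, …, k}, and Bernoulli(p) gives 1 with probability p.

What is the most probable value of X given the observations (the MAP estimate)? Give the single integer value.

argmax_v P(X = v | obs) = 3

Enumerate traces; 5 have nonzero weight after conditioning:
  (Z=1, Y=1, X=3) weight 3/88
  (Z=1, Y=2, X=2) weight 1/44
  (Z=1, Y=3, X=1) weight 3/88
  (Z=2, Y=2, X=3) weight 3/121
  (Z=2, Y=3, X=2) weight 2/121
Group by X:
  weight(X=1) = 3/88
  weight(X=2) = 19/484
  weight(X=3) = 57/968
Total weight = 3/88 + 19/484 + 57/968 = 16/121
P(X=1 | obs) = 3/88 / 16/121 = 33/128
P(X=2 | obs) = 19/484 / 16/121 = 19/64
P(X=3 | obs) = 57/968 / 16/121 = 57/128
argmax = 3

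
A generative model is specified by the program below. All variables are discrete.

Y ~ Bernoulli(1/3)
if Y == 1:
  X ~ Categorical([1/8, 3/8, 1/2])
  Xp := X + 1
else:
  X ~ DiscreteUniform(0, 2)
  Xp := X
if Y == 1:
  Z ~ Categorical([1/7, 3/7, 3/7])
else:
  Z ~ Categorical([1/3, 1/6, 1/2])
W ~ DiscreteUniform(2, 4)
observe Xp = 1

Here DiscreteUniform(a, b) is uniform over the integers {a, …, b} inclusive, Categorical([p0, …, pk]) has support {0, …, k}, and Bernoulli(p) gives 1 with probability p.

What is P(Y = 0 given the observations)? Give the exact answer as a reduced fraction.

Enumerate traces; 18 have nonzero weight after conditioning:
  (Y=0, X=1, Z=0, W=2) weight 2/81
  (Y=0, X=1, Z=0, W=3) weight 2/81
  (Y=0, X=1, Z=0, W=4) weight 2/81
  (Y=0, X=1, Z=1, W=2) weight 1/81
  (Y=0, X=1, Z=1, W=3) weight 1/81
  (Y=0, X=1, Z=1, W=4) weight 1/81
  (Y=0, X=1, Z=2, W=2) weight 1/27
  (Y=0, X=1, Z=2, W=3) weight 1/27
  (Y=1, X=0, Z=0, W=2) weight 1/504
  … 9 more
Group by Y:
  weight(Y=0) = 2/9
  weight(Y=1) = 1/24
Total weight = 2/9 + 1/24 = 19/72
P(Y=0 | obs) = 2/9 / 19/72 = 16/19
P(Y=1 | obs) = 1/24 / 19/72 = 3/19

P(Y = 0 | obs) = 16/19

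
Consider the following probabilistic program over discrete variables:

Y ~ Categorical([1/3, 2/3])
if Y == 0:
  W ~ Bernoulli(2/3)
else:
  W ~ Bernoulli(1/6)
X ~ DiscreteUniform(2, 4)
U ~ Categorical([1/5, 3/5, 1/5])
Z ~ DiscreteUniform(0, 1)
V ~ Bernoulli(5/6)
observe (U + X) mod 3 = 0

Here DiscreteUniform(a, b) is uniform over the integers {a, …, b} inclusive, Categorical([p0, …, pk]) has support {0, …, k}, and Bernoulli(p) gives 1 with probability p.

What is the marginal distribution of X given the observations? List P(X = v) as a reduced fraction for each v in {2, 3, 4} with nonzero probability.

Enumerate traces; 48 have nonzero weight after conditioning:
  (Y=0, W=0, X=2, U=1, Z=0, V=0) weight 1/540
  (Y=0, W=0, X=2, U=1, Z=0, V=1) weight 1/108
  (Y=0, W=0, X=2, U=1, Z=1, V=0) weight 1/540
  (Y=0, W=0, X=2, U=1, Z=1, V=1) weight 1/108
  (Y=0, W=0, X=3, U=0, Z=0, V=0) weight 1/1620
  (Y=0, W=0, X=3, U=0, Z=0, V=1) weight 1/324
  (Y=0, W=0, X=3, U=0, Z=1, V=0) weight 1/1620
  (Y=0, W=0, X=3, U=0, Z=1, V=1) weight 1/324
  (Y=0, W=0, X=4, U=2, Z=0, V=0) weight 1/1620
  … 39 more
Group by X:
  weight(X=2) = 1/5
  weight(X=3) = 1/15
  weight(X=4) = 1/15
Total weight = 1/5 + 1/15 + 1/15 = 1/3
P(X=2 | obs) = 1/5 / 1/3 = 3/5
P(X=3 | obs) = 1/15 / 1/3 = 1/5
P(X=4 | obs) = 1/15 / 1/3 = 1/5

P(X=2) = 3/5, P(X=3) = 1/5, P(X=4) = 1/5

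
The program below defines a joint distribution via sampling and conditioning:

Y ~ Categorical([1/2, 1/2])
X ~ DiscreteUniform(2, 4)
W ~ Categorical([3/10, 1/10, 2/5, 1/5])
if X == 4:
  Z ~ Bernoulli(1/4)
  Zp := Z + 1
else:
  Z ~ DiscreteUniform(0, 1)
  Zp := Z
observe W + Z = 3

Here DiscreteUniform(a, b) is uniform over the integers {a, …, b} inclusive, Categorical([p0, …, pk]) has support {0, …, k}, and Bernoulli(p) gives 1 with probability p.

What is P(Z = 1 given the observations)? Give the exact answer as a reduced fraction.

Enumerate traces; 12 have nonzero weight after conditioning:
  (Y=0, X=2, W=2, Z=1) weight 1/30
  (Y=0, X=2, W=3, Z=0) weight 1/60
  (Y=0, X=3, W=2, Z=1) weight 1/30
  (Y=0, X=3, W=3, Z=0) weight 1/60
  (Y=0, X=4, W=2, Z=1) weight 1/60
  (Y=0, X=4, W=3, Z=0) weight 1/40
  (Y=1, X=2, W=2, Z=1) weight 1/30
  (Y=1, X=2, W=3, Z=0) weight 1/60
  … 4 more
Group by Z:
  weight(Z=0) = 7/60
  weight(Z=1) = 1/6
Total weight = 7/60 + 1/6 = 17/60
P(Z=0 | obs) = 7/60 / 17/60 = 7/17
P(Z=1 | obs) = 1/6 / 17/60 = 10/17

P(Z = 1 | obs) = 10/17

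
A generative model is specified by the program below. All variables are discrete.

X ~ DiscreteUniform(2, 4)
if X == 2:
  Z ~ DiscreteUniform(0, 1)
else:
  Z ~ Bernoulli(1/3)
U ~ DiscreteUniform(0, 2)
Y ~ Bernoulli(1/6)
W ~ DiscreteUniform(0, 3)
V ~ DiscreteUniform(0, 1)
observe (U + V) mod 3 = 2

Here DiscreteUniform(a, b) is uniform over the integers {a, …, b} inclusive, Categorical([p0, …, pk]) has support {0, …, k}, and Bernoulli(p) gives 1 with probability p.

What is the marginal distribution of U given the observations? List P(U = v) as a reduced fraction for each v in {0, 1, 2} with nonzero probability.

Enumerate traces; 96 have nonzero weight after conditioning:
  (X=2, Z=0, U=1, Y=0, W=0, V=1) weight 5/864
  (X=2, Z=0, U=1, Y=0, W=1, V=1) weight 5/864
  (X=2, Z=0, U=1, Y=0, W=2, V=1) weight 5/864
  (X=2, Z=0, U=1, Y=0, W=3, V=1) weight 5/864
  (X=2, Z=0, U=1, Y=1, W=0, V=1) weight 1/864
  (X=2, Z=0, U=1, Y=1, W=1, V=1) weight 1/864
  (X=2, Z=0, U=1, Y=1, W=2, V=1) weight 1/864
  (X=2, Z=0, U=1, Y=1, W=3, V=1) weight 1/864
  (X=2, Z=0, U=2, Y=0, W=0, V=0) weight 5/864
  … 87 more
Group by U:
  weight(U=1) = 1/6
  weight(U=2) = 1/6
Total weight = 1/6 + 1/6 = 1/3
P(U=1 | obs) = 1/6 / 1/3 = 1/2
P(U=2 | obs) = 1/6 / 1/3 = 1/2

P(U=1) = 1/2, P(U=2) = 1/2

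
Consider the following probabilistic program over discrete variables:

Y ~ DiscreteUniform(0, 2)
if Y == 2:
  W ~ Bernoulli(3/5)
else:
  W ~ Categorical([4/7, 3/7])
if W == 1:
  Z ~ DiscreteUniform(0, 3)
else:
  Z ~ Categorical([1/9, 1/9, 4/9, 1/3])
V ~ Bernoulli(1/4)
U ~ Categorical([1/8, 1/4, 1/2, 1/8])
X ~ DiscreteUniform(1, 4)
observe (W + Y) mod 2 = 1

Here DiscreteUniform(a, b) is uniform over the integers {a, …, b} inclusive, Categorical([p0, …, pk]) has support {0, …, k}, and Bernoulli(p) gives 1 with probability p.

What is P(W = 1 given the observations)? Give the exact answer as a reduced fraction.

P(W = 1 | obs) = 9/14

Enumerate traces; 384 have nonzero weight after conditioning:
  (Y=0, W=1, Z=0, V=0, U=0, X=1) weight 3/3584
  (Y=0, W=1, Z=0, V=0, U=0, X=2) weight 3/3584
  (Y=0, W=1, Z=0, V=0, U=0, X=3) weight 3/3584
  (Y=0, W=1, Z=0, V=0, U=0, X=4) weight 3/3584
  (Y=0, W=1, Z=0, V=0, U=1, X=1) weight 3/1792
  (Y=0, W=1, Z=0, V=0, U=1, X=2) weight 3/1792
  (Y=0, W=1, Z=0, V=0, U=1, X=3) weight 3/1792
  (Y=0, W=1, Z=0, V=0, U=1, X=4) weight 3/1792
  (Y=1, W=0, Z=0, V=0, U=0, X=1) weight 1/2016
  … 375 more
Group by W:
  weight(W=0) = 4/21
  weight(W=1) = 12/35
Total weight = 4/21 + 12/35 = 8/15
P(W=0 | obs) = 4/21 / 8/15 = 5/14
P(W=1 | obs) = 12/35 / 8/15 = 9/14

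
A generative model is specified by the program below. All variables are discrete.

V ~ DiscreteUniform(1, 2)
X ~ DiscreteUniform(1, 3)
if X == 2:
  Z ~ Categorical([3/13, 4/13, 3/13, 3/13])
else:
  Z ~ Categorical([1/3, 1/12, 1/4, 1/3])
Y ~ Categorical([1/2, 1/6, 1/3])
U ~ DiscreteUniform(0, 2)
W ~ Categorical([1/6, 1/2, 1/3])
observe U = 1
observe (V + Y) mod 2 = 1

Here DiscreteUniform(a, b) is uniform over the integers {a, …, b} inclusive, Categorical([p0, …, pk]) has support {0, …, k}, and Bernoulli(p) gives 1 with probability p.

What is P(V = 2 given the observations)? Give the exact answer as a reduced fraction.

P(V = 2 | obs) = 1/6

Enumerate traces; 108 have nonzero weight after conditioning:
  (V=1, X=1, Z=0, Y=0, U=1, W=0) weight 1/648
  (V=1, X=1, Z=0, Y=0, U=1, W=1) weight 1/216
  (V=1, X=1, Z=0, Y=0, U=1, W=2) weight 1/324
  (V=1, X=1, Z=0, Y=2, U=1, W=0) weight 1/972
  (V=1, X=1, Z=0, Y=2, U=1, W=1) weight 1/324
  (V=1, X=1, Z=0, Y=2, U=1, W=2) weight 1/486
  (V=1, X=1, Z=1, Y=0, U=1, W=0) weight 1/2592
  (V=1, X=1, Z=1, Y=0, U=1, W=1) weight 1/864
  (V=2, X=1, Z=0, Y=1, U=1, W=0) weight 1/1944
  … 99 more
Group by V:
  weight(V=1) = 5/36
  weight(V=2) = 1/36
Total weight = 5/36 + 1/36 = 1/6
P(V=1 | obs) = 5/36 / 1/6 = 5/6
P(V=2 | obs) = 1/36 / 1/6 = 1/6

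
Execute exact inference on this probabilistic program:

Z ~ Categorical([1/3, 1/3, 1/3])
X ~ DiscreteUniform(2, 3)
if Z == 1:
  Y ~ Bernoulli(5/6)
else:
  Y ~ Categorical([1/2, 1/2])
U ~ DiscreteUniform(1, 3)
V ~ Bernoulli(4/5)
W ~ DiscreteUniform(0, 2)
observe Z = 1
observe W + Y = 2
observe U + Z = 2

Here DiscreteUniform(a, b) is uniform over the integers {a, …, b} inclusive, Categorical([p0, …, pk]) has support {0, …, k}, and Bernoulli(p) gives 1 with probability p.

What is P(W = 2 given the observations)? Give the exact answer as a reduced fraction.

Enumerate traces; 8 have nonzero weight after conditioning:
  (Z=1, X=2, Y=0, U=1, V=0, W=2) weight 1/1620
  (Z=1, X=2, Y=0, U=1, V=1, W=2) weight 1/405
  (Z=1, X=2, Y=1, U=1, V=0, W=1) weight 1/324
  (Z=1, X=2, Y=1, U=1, V=1, W=1) weight 1/81
  (Z=1, X=3, Y=0, U=1, V=0, W=2) weight 1/1620
  (Z=1, X=3, Y=0, U=1, V=1, W=2) weight 1/405
  (Z=1, X=3, Y=1, U=1, V=0, W=1) weight 1/324
  (Z=1, X=3, Y=1, U=1, V=1, W=1) weight 1/81
Group by W:
  weight(W=1) = 5/162
  weight(W=2) = 1/162
Total weight = 5/162 + 1/162 = 1/27
P(W=1 | obs) = 5/162 / 1/27 = 5/6
P(W=2 | obs) = 1/162 / 1/27 = 1/6

P(W = 2 | obs) = 1/6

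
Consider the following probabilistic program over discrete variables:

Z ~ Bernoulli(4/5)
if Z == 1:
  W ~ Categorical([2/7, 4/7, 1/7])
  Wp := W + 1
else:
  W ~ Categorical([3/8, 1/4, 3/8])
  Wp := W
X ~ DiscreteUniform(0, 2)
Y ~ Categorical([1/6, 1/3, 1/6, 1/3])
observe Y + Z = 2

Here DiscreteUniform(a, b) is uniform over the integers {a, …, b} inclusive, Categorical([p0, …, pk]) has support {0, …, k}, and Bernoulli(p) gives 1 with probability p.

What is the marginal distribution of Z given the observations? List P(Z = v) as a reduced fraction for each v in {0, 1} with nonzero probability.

P(Z=0) = 1/9, P(Z=1) = 8/9

Enumerate traces; 18 have nonzero weight after conditioning:
  (Z=0, W=0, X=0, Y=2) weight 1/240
  (Z=0, W=0, X=1, Y=2) weight 1/240
  (Z=0, W=0, X=2, Y=2) weight 1/240
  (Z=0, W=1, X=0, Y=2) weight 1/360
  (Z=0, W=1, X=1, Y=2) weight 1/360
  (Z=0, W=1, X=2, Y=2) weight 1/360
  (Z=0, W=2, X=0, Y=2) weight 1/240
  (Z=0, W=2, X=1, Y=2) weight 1/240
  (Z=1, W=0, X=0, Y=1) weight 8/315
  … 9 more
Group by Z:
  weight(Z=0) = 1/30
  weight(Z=1) = 4/15
Total weight = 1/30 + 4/15 = 3/10
P(Z=0 | obs) = 1/30 / 3/10 = 1/9
P(Z=1 | obs) = 4/15 / 3/10 = 8/9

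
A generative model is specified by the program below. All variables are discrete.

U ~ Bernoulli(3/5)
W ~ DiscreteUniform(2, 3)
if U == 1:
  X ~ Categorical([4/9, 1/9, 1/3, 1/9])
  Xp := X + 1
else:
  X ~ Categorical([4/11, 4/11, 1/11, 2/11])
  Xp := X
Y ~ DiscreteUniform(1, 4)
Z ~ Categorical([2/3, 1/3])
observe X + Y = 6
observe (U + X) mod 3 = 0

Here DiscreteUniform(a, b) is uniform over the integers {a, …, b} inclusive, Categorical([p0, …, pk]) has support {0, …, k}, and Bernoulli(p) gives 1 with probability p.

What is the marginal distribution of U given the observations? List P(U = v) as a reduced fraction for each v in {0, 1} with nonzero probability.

Enumerate traces; 8 have nonzero weight after conditioning:
  (U=0, W=2, X=3, Y=3, Z=0) weight 1/165
  (U=0, W=2, X=3, Y=3, Z=1) weight 1/330
  (U=0, W=3, X=3, Y=3, Z=0) weight 1/165
  (U=0, W=3, X=3, Y=3, Z=1) weight 1/330
  (U=1, W=2, X=2, Y=4, Z=0) weight 1/60
  (U=1, W=2, X=2, Y=4, Z=1) weight 1/120
  (U=1, W=3, X=2, Y=4, Z=0) weight 1/60
  (U=1, W=3, X=2, Y=4, Z=1) weight 1/120
Group by U:
  weight(U=0) = 1/55
  weight(U=1) = 1/20
Total weight = 1/55 + 1/20 = 3/44
P(U=0 | obs) = 1/55 / 3/44 = 4/15
P(U=1 | obs) = 1/20 / 3/44 = 11/15

P(U=0) = 4/15, P(U=1) = 11/15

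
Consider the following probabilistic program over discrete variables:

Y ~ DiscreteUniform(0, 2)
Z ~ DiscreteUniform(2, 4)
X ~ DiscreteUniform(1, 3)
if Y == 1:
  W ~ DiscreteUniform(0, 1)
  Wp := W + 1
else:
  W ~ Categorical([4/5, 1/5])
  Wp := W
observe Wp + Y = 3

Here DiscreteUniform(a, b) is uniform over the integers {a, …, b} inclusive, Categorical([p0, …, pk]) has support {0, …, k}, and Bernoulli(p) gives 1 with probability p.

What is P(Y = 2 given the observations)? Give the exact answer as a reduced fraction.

Enumerate traces; 18 have nonzero weight after conditioning:
  (Y=1, Z=2, X=1, W=1) weight 1/54
  (Y=1, Z=2, X=2, W=1) weight 1/54
  (Y=1, Z=2, X=3, W=1) weight 1/54
  (Y=1, Z=3, X=1, W=1) weight 1/54
  (Y=1, Z=3, X=2, W=1) weight 1/54
  (Y=1, Z=3, X=3, W=1) weight 1/54
  (Y=1, Z=4, X=1, W=1) weight 1/54
  (Y=1, Z=4, X=2, W=1) weight 1/54
  (Y=2, Z=2, X=1, W=1) weight 1/135
  … 9 more
Group by Y:
  weight(Y=1) = 1/6
  weight(Y=2) = 1/15
Total weight = 1/6 + 1/15 = 7/30
P(Y=1 | obs) = 1/6 / 7/30 = 5/7
P(Y=2 | obs) = 1/15 / 7/30 = 2/7

P(Y = 2 | obs) = 2/7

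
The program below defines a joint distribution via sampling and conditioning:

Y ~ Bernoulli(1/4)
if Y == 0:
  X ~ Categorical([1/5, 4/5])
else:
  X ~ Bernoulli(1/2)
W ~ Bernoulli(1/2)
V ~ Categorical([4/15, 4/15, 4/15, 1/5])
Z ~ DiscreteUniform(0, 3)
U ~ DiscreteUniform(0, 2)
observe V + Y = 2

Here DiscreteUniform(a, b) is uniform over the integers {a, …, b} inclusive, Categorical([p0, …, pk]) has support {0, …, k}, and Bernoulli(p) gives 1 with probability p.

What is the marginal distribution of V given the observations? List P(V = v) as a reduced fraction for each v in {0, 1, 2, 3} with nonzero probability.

Enumerate traces; 96 have nonzero weight after conditioning:
  (Y=0, X=0, W=0, V=2, Z=0, U=0) weight 1/600
  (Y=0, X=0, W=0, V=2, Z=0, U=1) weight 1/600
  (Y=0, X=0, W=0, V=2, Z=0, U=2) weight 1/600
  (Y=0, X=0, W=0, V=2, Z=1, U=0) weight 1/600
  (Y=0, X=0, W=0, V=2, Z=1, U=1) weight 1/600
  (Y=0, X=0, W=0, V=2, Z=1, U=2) weight 1/600
  (Y=0, X=0, W=0, V=2, Z=2, U=0) weight 1/600
  (Y=0, X=0, W=0, V=2, Z=2, U=1) weight 1/600
  (Y=1, X=0, W=0, V=1, Z=0, U=0) weight 1/720
  … 87 more
Group by V:
  weight(V=1) = 1/15
  weight(V=2) = 1/5
Total weight = 1/15 + 1/5 = 4/15
P(V=1 | obs) = 1/15 / 4/15 = 1/4
P(V=2 | obs) = 1/5 / 4/15 = 3/4

P(V=1) = 1/4, P(V=2) = 3/4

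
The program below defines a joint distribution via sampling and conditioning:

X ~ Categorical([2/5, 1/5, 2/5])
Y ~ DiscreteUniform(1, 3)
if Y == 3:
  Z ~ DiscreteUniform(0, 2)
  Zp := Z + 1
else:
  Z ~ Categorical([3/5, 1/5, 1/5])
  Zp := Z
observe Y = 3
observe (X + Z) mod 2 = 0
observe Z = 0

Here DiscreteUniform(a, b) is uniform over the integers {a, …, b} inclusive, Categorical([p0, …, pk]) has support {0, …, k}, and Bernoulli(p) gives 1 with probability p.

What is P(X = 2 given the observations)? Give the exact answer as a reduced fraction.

Enumerate traces; 2 have nonzero weight after conditioning:
  (X=0, Y=3, Z=0) weight 2/45
  (X=2, Y=3, Z=0) weight 2/45
Group by X:
  weight(X=0) = 2/45
  weight(X=2) = 2/45
Total weight = 2/45 + 2/45 = 4/45
P(X=0 | obs) = 2/45 / 4/45 = 1/2
P(X=2 | obs) = 2/45 / 4/45 = 1/2

P(X = 2 | obs) = 1/2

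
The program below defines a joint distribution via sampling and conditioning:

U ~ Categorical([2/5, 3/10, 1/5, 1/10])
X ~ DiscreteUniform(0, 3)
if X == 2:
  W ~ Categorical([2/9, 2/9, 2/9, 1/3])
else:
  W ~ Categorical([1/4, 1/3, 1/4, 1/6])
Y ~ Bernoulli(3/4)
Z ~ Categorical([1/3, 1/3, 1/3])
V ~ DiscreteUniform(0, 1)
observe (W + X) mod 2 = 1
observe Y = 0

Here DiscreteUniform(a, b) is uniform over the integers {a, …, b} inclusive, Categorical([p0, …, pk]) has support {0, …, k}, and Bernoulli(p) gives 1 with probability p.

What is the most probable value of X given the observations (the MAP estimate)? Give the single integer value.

Enumerate traces; 192 have nonzero weight after conditioning:
  (U=0, X=0, W=1, Y=0, Z=0, V=0) weight 1/720
  (U=0, X=0, W=1, Y=0, Z=0, V=1) weight 1/720
  (U=0, X=0, W=1, Y=0, Z=1, V=0) weight 1/720
  (U=0, X=0, W=1, Y=0, Z=1, V=1) weight 1/720
  (U=0, X=0, W=1, Y=0, Z=2, V=0) weight 1/720
  (U=0, X=0, W=1, Y=0, Z=2, V=1) weight 1/720
  (U=0, X=0, W=3, Y=0, Z=0, V=0) weight 1/1440
  (U=0, X=0, W=3, Y=0, Z=0, V=1) weight 1/1440
  (U=0, X=1, W=0, Y=0, Z=0, V=0) weight 1/960
  (U=0, X=2, W=1, Y=0, Z=0, V=0) weight 1/1080
  … 182 more
Group by X:
  weight(X=0) = 1/32
  weight(X=1) = 1/32
  weight(X=2) = 5/144
  weight(X=3) = 1/32
Total weight = 1/32 + 1/32 + 5/144 + 1/32 = 37/288
P(X=0 | obs) = 1/32 / 37/288 = 9/37
P(X=1 | obs) = 1/32 / 37/288 = 9/37
P(X=2 | obs) = 5/144 / 37/288 = 10/37
P(X=3 | obs) = 1/32 / 37/288 = 9/37
argmax = 2

argmax_v P(X = v | obs) = 2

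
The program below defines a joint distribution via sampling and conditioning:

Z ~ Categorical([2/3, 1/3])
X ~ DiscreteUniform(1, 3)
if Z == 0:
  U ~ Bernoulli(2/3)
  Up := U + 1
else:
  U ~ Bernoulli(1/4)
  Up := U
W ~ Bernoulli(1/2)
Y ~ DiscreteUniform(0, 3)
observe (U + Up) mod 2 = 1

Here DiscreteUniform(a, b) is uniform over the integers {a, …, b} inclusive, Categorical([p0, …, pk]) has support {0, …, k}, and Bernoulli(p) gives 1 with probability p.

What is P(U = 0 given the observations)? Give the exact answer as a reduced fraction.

P(U = 0 | obs) = 1/3

Enumerate traces; 48 have nonzero weight after conditioning:
  (Z=0, X=1, U=0, W=0, Y=0) weight 1/108
  (Z=0, X=1, U=0, W=0, Y=1) weight 1/108
  (Z=0, X=1, U=0, W=0, Y=2) weight 1/108
  (Z=0, X=1, U=0, W=0, Y=3) weight 1/108
  (Z=0, X=1, U=0, W=1, Y=0) weight 1/108
  (Z=0, X=1, U=0, W=1, Y=1) weight 1/108
  (Z=0, X=1, U=0, W=1, Y=2) weight 1/108
  (Z=0, X=1, U=0, W=1, Y=3) weight 1/108
  (Z=0, X=1, U=1, W=0, Y=0) weight 1/54
  … 39 more
Group by U:
  weight(U=0) = 2/9
  weight(U=1) = 4/9
Total weight = 2/9 + 4/9 = 2/3
P(U=0 | obs) = 2/9 / 2/3 = 1/3
P(U=1 | obs) = 4/9 / 2/3 = 2/3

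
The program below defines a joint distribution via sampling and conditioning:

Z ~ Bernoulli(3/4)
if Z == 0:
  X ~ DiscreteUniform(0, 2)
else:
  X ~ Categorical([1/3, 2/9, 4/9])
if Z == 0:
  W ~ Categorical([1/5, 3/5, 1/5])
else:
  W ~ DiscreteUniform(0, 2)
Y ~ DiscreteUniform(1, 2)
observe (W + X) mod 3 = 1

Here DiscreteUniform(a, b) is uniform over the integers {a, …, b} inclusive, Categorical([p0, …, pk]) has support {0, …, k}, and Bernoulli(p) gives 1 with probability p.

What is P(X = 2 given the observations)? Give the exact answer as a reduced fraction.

Enumerate traces; 12 have nonzero weight after conditioning:
  (Z=0, X=0, W=1, Y=1) weight 1/40
  (Z=0, X=0, W=1, Y=2) weight 1/40
  (Z=0, X=1, W=0, Y=1) weight 1/120
  (Z=0, X=1, W=0, Y=2) weight 1/120
  (Z=0, X=2, W=2, Y=1) weight 1/120
  (Z=0, X=2, W=2, Y=2) weight 1/120
  (Z=1, X=0, W=1, Y=1) weight 1/24
  (Z=1, X=0, W=1, Y=2) weight 1/24
  … 4 more
Group by X:
  weight(X=0) = 2/15
  weight(X=1) = 13/180
  weight(X=2) = 23/180
Total weight = 2/15 + 13/180 + 23/180 = 1/3
P(X=0 | obs) = 2/15 / 1/3 = 2/5
P(X=1 | obs) = 13/180 / 1/3 = 13/60
P(X=2 | obs) = 23/180 / 1/3 = 23/60

P(X = 2 | obs) = 23/60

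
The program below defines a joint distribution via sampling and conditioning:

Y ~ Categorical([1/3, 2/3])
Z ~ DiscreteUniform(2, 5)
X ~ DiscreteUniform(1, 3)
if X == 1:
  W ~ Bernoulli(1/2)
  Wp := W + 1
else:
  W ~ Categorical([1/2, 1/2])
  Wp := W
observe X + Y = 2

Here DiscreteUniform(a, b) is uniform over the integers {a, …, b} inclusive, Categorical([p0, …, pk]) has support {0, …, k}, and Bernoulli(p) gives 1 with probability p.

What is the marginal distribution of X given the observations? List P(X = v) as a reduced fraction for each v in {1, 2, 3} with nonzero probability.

P(X=1) = 2/3, P(X=2) = 1/3

Enumerate traces; 16 have nonzero weight after conditioning:
  (Y=0, Z=2, X=2, W=0) weight 1/72
  (Y=0, Z=2, X=2, W=1) weight 1/72
  (Y=0, Z=3, X=2, W=0) weight 1/72
  (Y=0, Z=3, X=2, W=1) weight 1/72
  (Y=0, Z=4, X=2, W=0) weight 1/72
  (Y=0, Z=4, X=2, W=1) weight 1/72
  (Y=0, Z=5, X=2, W=0) weight 1/72
  (Y=0, Z=5, X=2, W=1) weight 1/72
  (Y=1, Z=2, X=1, W=0) weight 1/36
  … 7 more
Group by X:
  weight(X=1) = 2/9
  weight(X=2) = 1/9
Total weight = 2/9 + 1/9 = 1/3
P(X=1 | obs) = 2/9 / 1/3 = 2/3
P(X=2 | obs) = 1/9 / 1/3 = 1/3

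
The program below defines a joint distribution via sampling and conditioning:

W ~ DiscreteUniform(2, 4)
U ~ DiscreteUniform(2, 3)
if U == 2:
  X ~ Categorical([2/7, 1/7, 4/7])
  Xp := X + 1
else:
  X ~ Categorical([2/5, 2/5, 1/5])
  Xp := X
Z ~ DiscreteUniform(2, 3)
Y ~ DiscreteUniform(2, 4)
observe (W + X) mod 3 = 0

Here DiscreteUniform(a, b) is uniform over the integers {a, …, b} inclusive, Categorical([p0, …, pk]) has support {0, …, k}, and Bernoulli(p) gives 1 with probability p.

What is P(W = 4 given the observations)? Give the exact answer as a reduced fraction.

Enumerate traces; 36 have nonzero weight after conditioning:
  (W=2, U=2, X=1, Z=2, Y=2) weight 1/252
  (W=2, U=2, X=1, Z=2, Y=3) weight 1/252
  (W=2, U=2, X=1, Z=2, Y=4) weight 1/252
  (W=2, U=2, X=1, Z=3, Y=2) weight 1/252
  (W=2, U=2, X=1, Z=3, Y=3) weight 1/252
  (W=2, U=2, X=1, Z=3, Y=4) weight 1/252
  (W=2, U=3, X=1, Z=2, Y=2) weight 1/90
  (W=2, U=3, X=1, Z=2, Y=3) weight 1/90
  (W=3, U=2, X=0, Z=2, Y=2) weight 1/126
  (W=4, U=2, X=2, Z=2, Y=2) weight 1/63
  … 26 more
Group by W:
  weight(W=2) = 19/210
  weight(W=3) = 4/35
  weight(W=4) = 9/70
Total weight = 19/210 + 4/35 + 9/70 = 1/3
P(W=2 | obs) = 19/210 / 1/3 = 19/70
P(W=3 | obs) = 4/35 / 1/3 = 12/35
P(W=4 | obs) = 9/70 / 1/3 = 27/70

P(W = 4 | obs) = 27/70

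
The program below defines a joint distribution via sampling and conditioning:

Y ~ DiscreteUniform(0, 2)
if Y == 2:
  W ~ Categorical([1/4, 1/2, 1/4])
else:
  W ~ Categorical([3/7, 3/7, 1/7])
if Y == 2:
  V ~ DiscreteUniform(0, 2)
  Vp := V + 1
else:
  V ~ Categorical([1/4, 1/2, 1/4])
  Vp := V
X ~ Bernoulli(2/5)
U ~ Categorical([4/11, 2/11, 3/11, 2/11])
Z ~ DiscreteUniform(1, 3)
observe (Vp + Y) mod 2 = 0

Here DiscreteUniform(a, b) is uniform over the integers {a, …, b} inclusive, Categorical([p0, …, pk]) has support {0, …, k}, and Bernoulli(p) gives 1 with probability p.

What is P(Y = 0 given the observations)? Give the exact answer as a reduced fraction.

Enumerate traces; 288 have nonzero weight after conditioning:
  (Y=0, W=0, V=0, X=0, U=0, Z=1) weight 1/385
  (Y=0, W=0, V=0, X=0, U=0, Z=2) weight 1/385
  (Y=0, W=0, V=0, X=0, U=0, Z=3) weight 1/385
  (Y=0, W=0, V=0, X=0, U=1, Z=1) weight 1/770
  (Y=0, W=0, V=0, X=0, U=1, Z=2) weight 1/770
  (Y=0, W=0, V=0, X=0, U=1, Z=3) weight 1/770
  (Y=0, W=0, V=0, X=0, U=2, Z=1) weight 3/1540
  (Y=0, W=0, V=0, X=0, U=2, Z=2) weight 3/1540
  (Y=1, W=0, V=1, X=0, U=0, Z=1) weight 2/385
  (Y=2, W=0, V=1, X=0, U=0, Z=1) weight 1/495
  … 278 more
Group by Y:
  weight(Y=0) = 1/6
  weight(Y=1) = 1/6
  weight(Y=2) = 1/9
Total weight = 1/6 + 1/6 + 1/9 = 4/9
P(Y=0 | obs) = 1/6 / 4/9 = 3/8
P(Y=1 | obs) = 1/6 / 4/9 = 3/8
P(Y=2 | obs) = 1/9 / 4/9 = 1/4

P(Y = 0 | obs) = 3/8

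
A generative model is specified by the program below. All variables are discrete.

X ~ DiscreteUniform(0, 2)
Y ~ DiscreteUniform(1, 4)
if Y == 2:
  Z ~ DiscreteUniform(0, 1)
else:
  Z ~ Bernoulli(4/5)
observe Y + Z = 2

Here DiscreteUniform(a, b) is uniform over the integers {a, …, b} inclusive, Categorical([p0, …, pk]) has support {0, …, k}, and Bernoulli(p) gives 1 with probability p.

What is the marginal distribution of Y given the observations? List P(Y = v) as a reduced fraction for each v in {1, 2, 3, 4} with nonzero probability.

P(Y=1) = 8/13, P(Y=2) = 5/13

Enumerate traces; 6 have nonzero weight after conditioning:
  (X=0, Y=1, Z=1) weight 1/15
  (X=0, Y=2, Z=0) weight 1/24
  (X=1, Y=1, Z=1) weight 1/15
  (X=1, Y=2, Z=0) weight 1/24
  (X=2, Y=1, Z=1) weight 1/15
  (X=2, Y=2, Z=0) weight 1/24
Group by Y:
  weight(Y=1) = 1/5
  weight(Y=2) = 1/8
Total weight = 1/5 + 1/8 = 13/40
P(Y=1 | obs) = 1/5 / 13/40 = 8/13
P(Y=2 | obs) = 1/8 / 13/40 = 5/13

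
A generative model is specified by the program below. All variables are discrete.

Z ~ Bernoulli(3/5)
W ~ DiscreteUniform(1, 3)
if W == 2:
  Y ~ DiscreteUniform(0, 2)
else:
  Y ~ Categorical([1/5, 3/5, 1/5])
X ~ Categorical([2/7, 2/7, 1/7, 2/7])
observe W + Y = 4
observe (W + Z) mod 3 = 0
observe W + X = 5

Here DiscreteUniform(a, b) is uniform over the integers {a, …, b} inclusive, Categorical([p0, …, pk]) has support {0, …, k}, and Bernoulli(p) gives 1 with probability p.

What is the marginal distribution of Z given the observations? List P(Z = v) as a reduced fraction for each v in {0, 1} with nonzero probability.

P(Z=0) = 3/8, P(Z=1) = 5/8

Enumerate traces; 2 have nonzero weight after conditioning:
  (Z=0, W=3, Y=1, X=2) weight 2/175
  (Z=1, W=2, Y=2, X=3) weight 2/105
Group by Z:
  weight(Z=0) = 2/175
  weight(Z=1) = 2/105
Total weight = 2/175 + 2/105 = 16/525
P(Z=0 | obs) = 2/175 / 16/525 = 3/8
P(Z=1 | obs) = 2/105 / 16/525 = 5/8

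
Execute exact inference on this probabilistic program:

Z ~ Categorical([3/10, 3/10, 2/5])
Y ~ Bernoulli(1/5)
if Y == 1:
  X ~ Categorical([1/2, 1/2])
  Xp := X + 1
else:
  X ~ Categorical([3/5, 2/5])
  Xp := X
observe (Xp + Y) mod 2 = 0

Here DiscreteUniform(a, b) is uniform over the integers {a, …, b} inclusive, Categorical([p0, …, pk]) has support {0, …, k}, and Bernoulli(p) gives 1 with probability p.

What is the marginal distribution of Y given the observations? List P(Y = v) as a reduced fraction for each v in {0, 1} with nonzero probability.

P(Y=0) = 24/29, P(Y=1) = 5/29

Enumerate traces; 6 have nonzero weight after conditioning:
  (Z=0, Y=0, X=0) weight 18/125
  (Z=0, Y=1, X=0) weight 3/100
  (Z=1, Y=0, X=0) weight 18/125
  (Z=1, Y=1, X=0) weight 3/100
  (Z=2, Y=0, X=0) weight 24/125
  (Z=2, Y=1, X=0) weight 1/25
Group by Y:
  weight(Y=0) = 12/25
  weight(Y=1) = 1/10
Total weight = 12/25 + 1/10 = 29/50
P(Y=0 | obs) = 12/25 / 29/50 = 24/29
P(Y=1 | obs) = 1/10 / 29/50 = 5/29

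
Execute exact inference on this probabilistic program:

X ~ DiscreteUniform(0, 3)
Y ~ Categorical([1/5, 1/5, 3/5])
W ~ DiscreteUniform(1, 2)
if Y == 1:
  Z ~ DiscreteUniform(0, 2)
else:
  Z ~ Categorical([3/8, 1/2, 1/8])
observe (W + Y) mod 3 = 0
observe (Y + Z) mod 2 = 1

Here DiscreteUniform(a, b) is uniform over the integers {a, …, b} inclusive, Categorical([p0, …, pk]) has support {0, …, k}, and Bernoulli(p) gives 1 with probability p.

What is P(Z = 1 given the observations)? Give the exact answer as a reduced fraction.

P(Z = 1 | obs) = 9/13

Enumerate traces; 12 have nonzero weight after conditioning:
  (X=0, Y=1, W=2, Z=0) weight 1/120
  (X=0, Y=1, W=2, Z=2) weight 1/120
  (X=0, Y=2, W=1, Z=1) weight 3/80
  (X=1, Y=1, W=2, Z=0) weight 1/120
  (X=1, Y=1, W=2, Z=2) weight 1/120
  (X=1, Y=2, W=1, Z=1) weight 3/80
  (X=2, Y=1, W=2, Z=0) weight 1/120
  (X=2, Y=1, W=2, Z=2) weight 1/120
  … 4 more
Group by Z:
  weight(Z=0) = 1/30
  weight(Z=1) = 3/20
  weight(Z=2) = 1/30
Total weight = 1/30 + 3/20 + 1/30 = 13/60
P(Z=0 | obs) = 1/30 / 13/60 = 2/13
P(Z=1 | obs) = 3/20 / 13/60 = 9/13
P(Z=2 | obs) = 1/30 / 13/60 = 2/13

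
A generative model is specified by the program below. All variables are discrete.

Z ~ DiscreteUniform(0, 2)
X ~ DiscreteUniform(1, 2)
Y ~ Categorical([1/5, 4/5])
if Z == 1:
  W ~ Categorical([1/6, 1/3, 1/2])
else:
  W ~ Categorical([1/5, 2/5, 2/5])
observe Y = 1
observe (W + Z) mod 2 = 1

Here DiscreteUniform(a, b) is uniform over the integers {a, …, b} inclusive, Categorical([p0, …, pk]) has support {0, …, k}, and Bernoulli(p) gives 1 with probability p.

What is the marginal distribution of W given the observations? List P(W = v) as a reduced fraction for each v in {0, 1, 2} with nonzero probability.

Enumerate traces; 8 have nonzero weight after conditioning:
  (Z=0, X=1, Y=1, W=1) weight 4/75
  (Z=0, X=2, Y=1, W=1) weight 4/75
  (Z=1, X=1, Y=1, W=0) weight 1/45
  (Z=1, X=1, Y=1, W=2) weight 1/15
  (Z=1, X=2, Y=1, W=0) weight 1/45
  (Z=1, X=2, Y=1, W=2) weight 1/15
  (Z=2, X=1, Y=1, W=1) weight 4/75
  (Z=2, X=2, Y=1, W=1) weight 4/75
Group by W:
  weight(W=0) = 2/45
  weight(W=1) = 16/75
  weight(W=2) = 2/15
Total weight = 2/45 + 16/75 + 2/15 = 88/225
P(W=0 | obs) = 2/45 / 88/225 = 5/44
P(W=1 | obs) = 16/75 / 88/225 = 6/11
P(W=2 | obs) = 2/15 / 88/225 = 15/44

P(W=0) = 5/44, P(W=1) = 6/11, P(W=2) = 15/44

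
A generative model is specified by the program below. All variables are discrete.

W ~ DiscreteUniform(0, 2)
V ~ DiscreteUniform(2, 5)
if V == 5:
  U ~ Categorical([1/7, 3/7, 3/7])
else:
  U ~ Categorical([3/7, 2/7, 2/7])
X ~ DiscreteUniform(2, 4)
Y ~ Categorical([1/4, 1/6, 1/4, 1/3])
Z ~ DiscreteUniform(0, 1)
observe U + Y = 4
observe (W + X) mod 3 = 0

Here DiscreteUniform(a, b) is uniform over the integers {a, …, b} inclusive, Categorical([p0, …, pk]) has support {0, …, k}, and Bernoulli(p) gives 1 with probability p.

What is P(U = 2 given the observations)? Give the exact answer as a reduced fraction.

Enumerate traces; 48 have nonzero weight after conditioning:
  (W=0, V=2, U=1, X=3, Y=3, Z=0) weight 1/756
  (W=0, V=2, U=1, X=3, Y=3, Z=1) weight 1/756
  (W=0, V=2, U=2, X=3, Y=2, Z=0) weight 1/1008
  (W=0, V=2, U=2, X=3, Y=2, Z=1) weight 1/1008
  (W=0, V=3, U=1, X=3, Y=3, Z=0) weight 1/756
  (W=0, V=3, U=1, X=3, Y=3, Z=1) weight 1/756
  (W=0, V=3, U=2, X=3, Y=2, Z=0) weight 1/1008
  (W=0, V=3, U=2, X=3, Y=2, Z=1) weight 1/1008
  … 40 more
Group by U:
  weight(U=1) = 1/28
  weight(U=2) = 3/112
Total weight = 1/28 + 3/112 = 1/16
P(U=1 | obs) = 1/28 / 1/16 = 4/7
P(U=2 | obs) = 3/112 / 1/16 = 3/7

P(U = 2 | obs) = 3/7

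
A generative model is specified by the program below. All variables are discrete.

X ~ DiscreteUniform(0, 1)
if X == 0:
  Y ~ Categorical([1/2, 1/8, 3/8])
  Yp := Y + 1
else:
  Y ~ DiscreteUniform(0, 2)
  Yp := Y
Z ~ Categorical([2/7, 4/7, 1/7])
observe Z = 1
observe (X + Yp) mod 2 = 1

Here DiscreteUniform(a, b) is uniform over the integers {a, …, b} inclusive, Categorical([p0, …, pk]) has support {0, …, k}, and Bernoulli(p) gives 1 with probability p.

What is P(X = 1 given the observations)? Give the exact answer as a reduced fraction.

P(X = 1 | obs) = 16/37

Enumerate traces; 4 have nonzero weight after conditioning:
  (X=0, Y=0, Z=1) weight 1/7
  (X=0, Y=2, Z=1) weight 3/28
  (X=1, Y=0, Z=1) weight 2/21
  (X=1, Y=2, Z=1) weight 2/21
Group by X:
  weight(X=0) = 1/4
  weight(X=1) = 4/21
Total weight = 1/4 + 4/21 = 37/84
P(X=0 | obs) = 1/4 / 37/84 = 21/37
P(X=1 | obs) = 4/21 / 37/84 = 16/37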